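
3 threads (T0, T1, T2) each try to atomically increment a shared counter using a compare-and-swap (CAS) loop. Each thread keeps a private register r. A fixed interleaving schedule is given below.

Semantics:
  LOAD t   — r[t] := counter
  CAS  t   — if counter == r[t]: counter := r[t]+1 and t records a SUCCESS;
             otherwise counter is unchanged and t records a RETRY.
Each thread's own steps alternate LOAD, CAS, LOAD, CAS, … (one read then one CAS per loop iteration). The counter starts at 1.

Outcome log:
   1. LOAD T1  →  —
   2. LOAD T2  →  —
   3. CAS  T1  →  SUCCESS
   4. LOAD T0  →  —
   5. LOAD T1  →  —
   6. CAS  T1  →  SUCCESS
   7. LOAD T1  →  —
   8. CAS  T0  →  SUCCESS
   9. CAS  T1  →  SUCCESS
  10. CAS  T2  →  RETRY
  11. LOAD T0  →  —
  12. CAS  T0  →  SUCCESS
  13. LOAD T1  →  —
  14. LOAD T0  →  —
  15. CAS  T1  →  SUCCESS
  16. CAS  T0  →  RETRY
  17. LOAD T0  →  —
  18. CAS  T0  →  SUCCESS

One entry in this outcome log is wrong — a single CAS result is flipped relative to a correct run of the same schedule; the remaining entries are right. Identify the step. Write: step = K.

step = 8

Reference trace:
step 1: T1 LOAD ⇒ load; ctr=1 reg=1
step 2: T2 LOAD ⇒ load; ctr=1 reg=1
step 3: T1 CAS ⇒ ok; ctr=2 reg=1
step 4: T0 LOAD ⇒ load; ctr=2 reg=2
step 5: T1 LOAD ⇒ load; ctr=2 reg=2
step 6: T1 CAS ⇒ ok; ctr=3 reg=2
step 7: T1 LOAD ⇒ load; ctr=3 reg=3
step 8: T0 CAS ⇒ retry; ctr=3 reg=2
step 9: T1 CAS ⇒ ok; ctr=4 reg=3
step 10: T2 CAS ⇒ retry; ctr=4 reg=1
step 11: T0 LOAD ⇒ load; ctr=4 reg=4
step 12: T0 CAS ⇒ ok; ctr=5 reg=4
step 13: T1 LOAD ⇒ load; ctr=5 reg=5
step 14: T0 LOAD ⇒ load; ctr=5 reg=5
step 15: T1 CAS ⇒ ok; ctr=6 reg=5
step 16: T0 CAS ⇒ retry; ctr=6 reg=5
step 17: T0 LOAD ⇒ load; ctr=6 reg=6
step 18: T0 CAS ⇒ ok; ctr=7 reg=6
Log disagrees first at step 8.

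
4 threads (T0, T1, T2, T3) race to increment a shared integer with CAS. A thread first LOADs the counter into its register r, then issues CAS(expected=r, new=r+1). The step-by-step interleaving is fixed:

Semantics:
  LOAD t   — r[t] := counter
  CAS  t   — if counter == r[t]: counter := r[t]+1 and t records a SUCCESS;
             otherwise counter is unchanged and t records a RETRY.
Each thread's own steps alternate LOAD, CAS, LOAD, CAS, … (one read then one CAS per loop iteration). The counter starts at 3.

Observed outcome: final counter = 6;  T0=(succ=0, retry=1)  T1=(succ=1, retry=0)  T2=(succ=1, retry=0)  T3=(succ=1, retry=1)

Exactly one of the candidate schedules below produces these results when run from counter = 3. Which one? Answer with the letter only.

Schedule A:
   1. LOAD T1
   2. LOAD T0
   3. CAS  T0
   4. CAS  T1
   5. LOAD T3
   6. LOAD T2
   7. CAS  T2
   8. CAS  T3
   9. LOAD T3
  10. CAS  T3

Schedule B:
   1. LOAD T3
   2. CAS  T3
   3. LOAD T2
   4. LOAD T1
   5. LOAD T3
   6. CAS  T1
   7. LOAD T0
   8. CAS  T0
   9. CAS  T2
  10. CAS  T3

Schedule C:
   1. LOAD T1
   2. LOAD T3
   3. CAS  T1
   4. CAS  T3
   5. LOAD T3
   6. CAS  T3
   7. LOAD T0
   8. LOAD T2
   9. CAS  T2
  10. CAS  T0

C

Run C:
   1) LOAD T1:  M=3  r_T1=3
   2) LOAD T3:  M=3  r_T3=3
   3) CAS  T1:  M=4  r_T1=3 ✓
   4) CAS  T3:  M=4  r_T3=3 ✗
   5) LOAD T3:  M=4  r_T3=4
   6) CAS  T3:  M=5  r_T3=4 ✓
   7) LOAD T0:  M=5  r_T0=5
   8) LOAD T2:  M=5  r_T2=5
   9) CAS  T2:  M=6  r_T2=5 ✓
  10) CAS  T0:  M=6  r_T0=5 ✗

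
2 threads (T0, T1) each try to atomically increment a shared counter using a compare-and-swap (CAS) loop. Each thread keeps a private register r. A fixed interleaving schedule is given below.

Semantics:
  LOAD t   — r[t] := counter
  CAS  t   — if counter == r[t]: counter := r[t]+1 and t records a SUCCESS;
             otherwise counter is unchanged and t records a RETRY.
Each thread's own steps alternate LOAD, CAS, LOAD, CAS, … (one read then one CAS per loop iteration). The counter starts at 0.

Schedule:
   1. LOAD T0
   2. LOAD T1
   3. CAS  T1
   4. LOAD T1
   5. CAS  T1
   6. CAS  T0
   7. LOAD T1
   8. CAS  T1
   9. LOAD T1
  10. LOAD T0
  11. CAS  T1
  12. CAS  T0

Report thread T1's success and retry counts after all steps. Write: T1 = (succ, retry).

#1 T0 reads 0
#2 T1 reads 0
#3 T1 CAS(0→1) writes; counter now 1
#4 T1 reads 1
#5 T1 CAS(1→2) writes; counter now 2
#6 T0 CAS(0→1) fails; counter now 2
#7 T1 reads 2
#8 T1 CAS(2→3) writes; counter now 3
#9 T1 reads 3
#10 T0 reads 3
#11 T1 CAS(3→4) writes; counter now 4
#12 T0 CAS(3→4) fails; counter now 4

T1 = (4, 0)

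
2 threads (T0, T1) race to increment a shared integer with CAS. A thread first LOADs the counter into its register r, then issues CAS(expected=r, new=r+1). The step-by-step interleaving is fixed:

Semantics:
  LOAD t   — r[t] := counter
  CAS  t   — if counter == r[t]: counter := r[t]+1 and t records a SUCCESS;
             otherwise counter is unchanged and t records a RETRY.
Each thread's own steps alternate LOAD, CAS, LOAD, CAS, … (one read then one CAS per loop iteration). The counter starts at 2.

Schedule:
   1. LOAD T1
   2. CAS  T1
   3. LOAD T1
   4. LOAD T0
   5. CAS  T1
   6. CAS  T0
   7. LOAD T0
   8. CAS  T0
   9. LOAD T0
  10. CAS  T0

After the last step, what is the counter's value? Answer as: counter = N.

   1) LOAD T1:  M=2  r_T1=2
   2) CAS  T1:  M=3  r_T1=2 ✓
   3) LOAD T1:  M=3  r_T1=3
   4) LOAD T0:  M=3  r_T0=3
   5) CAS  T1:  M=4  r_T1=3 ✓
   6) CAS  T0:  M=4  r_T0=3 ✗
   7) LOAD T0:  M=4  r_T0=4
   8) CAS  T0:  M=5  r_T0=4 ✓
   9) LOAD T0:  M=5  r_T0=5
  10) CAS  T0:  M=6  r_T0=5 ✓

counter = 6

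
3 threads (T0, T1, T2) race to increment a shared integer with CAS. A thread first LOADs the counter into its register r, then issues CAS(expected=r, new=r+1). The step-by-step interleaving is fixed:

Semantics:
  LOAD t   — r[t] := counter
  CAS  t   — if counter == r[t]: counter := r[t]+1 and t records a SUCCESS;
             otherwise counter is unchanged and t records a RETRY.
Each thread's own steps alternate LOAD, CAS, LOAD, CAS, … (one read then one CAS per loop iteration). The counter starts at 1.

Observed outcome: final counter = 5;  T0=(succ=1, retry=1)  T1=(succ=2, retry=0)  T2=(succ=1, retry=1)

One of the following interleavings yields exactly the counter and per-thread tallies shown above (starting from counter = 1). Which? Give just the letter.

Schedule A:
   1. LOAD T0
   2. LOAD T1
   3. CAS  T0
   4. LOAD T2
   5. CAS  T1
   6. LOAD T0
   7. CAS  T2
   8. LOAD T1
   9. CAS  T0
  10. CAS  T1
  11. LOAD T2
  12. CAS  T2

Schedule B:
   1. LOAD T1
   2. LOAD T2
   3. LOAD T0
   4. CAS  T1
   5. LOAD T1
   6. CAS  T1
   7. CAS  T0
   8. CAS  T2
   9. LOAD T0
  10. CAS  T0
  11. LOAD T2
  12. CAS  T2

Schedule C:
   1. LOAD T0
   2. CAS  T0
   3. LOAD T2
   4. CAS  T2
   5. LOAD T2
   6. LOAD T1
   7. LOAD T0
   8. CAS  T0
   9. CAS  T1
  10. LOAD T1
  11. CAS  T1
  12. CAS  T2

Simulating candidate B:
#1 T1 reads 1
#2 T2 reads 1
#3 T0 reads 1
#4 T1 CAS(1→2) writes; counter now 2
#5 T1 reads 2
#6 T1 CAS(2→3) writes; counter now 3
#7 T0 CAS(1→2) fails; counter now 3
#8 T2 CAS(1→2) fails; counter now 3
#9 T0 reads 3
#10 T0 CAS(3→4) writes; counter now 4
#11 T2 reads 4
#12 T2 CAS(4→5) writes; counter now 5

B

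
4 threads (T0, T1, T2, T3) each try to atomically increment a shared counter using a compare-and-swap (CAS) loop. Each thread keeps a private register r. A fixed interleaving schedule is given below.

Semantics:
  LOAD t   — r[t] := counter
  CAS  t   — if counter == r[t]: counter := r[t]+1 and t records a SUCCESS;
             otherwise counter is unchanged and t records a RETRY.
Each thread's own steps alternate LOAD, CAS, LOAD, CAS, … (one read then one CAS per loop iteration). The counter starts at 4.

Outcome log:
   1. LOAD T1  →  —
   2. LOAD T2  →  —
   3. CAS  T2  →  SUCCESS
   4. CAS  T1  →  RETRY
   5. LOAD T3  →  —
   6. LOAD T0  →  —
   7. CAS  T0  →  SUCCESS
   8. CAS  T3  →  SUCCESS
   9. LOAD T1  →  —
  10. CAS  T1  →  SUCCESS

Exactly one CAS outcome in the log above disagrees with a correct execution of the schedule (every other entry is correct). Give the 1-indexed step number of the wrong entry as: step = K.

step = 8

Re-executing:
#1 T1 reads 4
#2 T2 reads 4
#3 T2 CAS(4→5) writes; counter now 5
#4 T1 CAS(4→5) fails; counter now 5
#5 T3 reads 5
#6 T0 reads 5
#7 T0 CAS(5→6) writes; counter now 6
#8 T3 CAS(5→6) fails; counter now 6
#9 T1 reads 6
#10 T1 CAS(6→7) writes; counter now 7
Log disagrees first at step 8.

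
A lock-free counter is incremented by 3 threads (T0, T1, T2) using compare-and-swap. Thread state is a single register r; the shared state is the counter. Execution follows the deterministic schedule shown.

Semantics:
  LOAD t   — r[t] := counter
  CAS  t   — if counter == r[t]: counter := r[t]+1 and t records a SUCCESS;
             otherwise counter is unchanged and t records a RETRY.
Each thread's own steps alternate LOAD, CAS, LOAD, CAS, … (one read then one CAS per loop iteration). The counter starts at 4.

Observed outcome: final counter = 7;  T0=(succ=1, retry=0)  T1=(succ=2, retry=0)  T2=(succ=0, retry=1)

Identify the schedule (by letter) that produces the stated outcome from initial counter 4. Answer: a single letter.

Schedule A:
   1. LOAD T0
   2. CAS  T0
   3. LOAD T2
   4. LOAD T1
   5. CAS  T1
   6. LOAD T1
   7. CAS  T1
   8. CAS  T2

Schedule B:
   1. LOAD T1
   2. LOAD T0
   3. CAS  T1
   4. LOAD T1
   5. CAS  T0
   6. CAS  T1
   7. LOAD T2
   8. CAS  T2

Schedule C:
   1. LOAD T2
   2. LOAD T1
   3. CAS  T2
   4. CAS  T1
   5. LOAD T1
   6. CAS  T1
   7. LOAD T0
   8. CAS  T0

Simulating candidate A:
T0 LOAD — after: cnt=4, r=4 — load
T0 CAS — after: cnt=5, r=4 — ok
T2 LOAD — after: cnt=5, r=5 — load
T1 LOAD — after: cnt=5, r=5 — load
T1 CAS — after: cnt=6, r=5 — ok
T1 LOAD — after: cnt=6, r=6 — load
T1 CAS — after: cnt=7, r=6 — ok
T2 CAS — after: cnt=7, r=5 — retry

A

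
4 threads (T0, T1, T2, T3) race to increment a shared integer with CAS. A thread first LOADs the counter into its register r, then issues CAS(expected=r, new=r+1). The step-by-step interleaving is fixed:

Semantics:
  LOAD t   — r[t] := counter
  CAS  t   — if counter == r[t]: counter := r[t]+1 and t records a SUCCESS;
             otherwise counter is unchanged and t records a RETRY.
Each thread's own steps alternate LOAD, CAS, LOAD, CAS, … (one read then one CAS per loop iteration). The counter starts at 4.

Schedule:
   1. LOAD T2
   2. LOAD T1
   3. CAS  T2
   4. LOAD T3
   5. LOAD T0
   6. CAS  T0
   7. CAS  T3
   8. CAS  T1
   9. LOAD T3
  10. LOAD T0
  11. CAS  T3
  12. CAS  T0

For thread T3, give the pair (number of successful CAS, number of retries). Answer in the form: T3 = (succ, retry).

T3 = (1, 1)

step 1: T2 LOAD ⇒ load; ctr=4 reg=4
step 2: T1 LOAD ⇒ load; ctr=4 reg=4
step 3: T2 CAS ⇒ ok; ctr=5 reg=4
step 4: T3 LOAD ⇒ load; ctr=5 reg=5
step 5: T0 LOAD ⇒ load; ctr=5 reg=5
step 6: T0 CAS ⇒ ok; ctr=6 reg=5
step 7: T3 CAS ⇒ retry; ctr=6 reg=5
step 8: T1 CAS ⇒ retry; ctr=6 reg=4
step 9: T3 LOAD ⇒ load; ctr=6 reg=6
step 10: T0 LOAD ⇒ load; ctr=6 reg=6
step 11: T3 CAS ⇒ ok; ctr=7 reg=6
step 12: T0 CAS ⇒ retry; ctr=7 reg=6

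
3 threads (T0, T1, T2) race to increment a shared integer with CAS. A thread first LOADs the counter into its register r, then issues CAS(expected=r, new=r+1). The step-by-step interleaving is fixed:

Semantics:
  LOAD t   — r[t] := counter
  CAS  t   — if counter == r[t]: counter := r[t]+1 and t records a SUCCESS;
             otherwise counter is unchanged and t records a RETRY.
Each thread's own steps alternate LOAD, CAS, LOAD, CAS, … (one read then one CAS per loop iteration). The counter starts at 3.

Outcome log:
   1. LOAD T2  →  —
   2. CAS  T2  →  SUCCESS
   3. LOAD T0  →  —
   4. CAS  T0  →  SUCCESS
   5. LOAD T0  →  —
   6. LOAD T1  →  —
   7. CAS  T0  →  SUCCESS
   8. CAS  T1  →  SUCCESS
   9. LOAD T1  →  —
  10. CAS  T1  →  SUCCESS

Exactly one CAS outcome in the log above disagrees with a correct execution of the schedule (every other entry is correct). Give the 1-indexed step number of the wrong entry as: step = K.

Reference trace:
#1 T2 reads 3
#2 T2 CAS(3→4) writes; counter now 4
#3 T0 reads 4
#4 T0 CAS(4→5) writes; counter now 5
#5 T0 reads 5
#6 T1 reads 5
#7 T0 CAS(5→6) writes; counter now 6
#8 T1 CAS(5→6) fails; counter now 6
#9 T1 reads 6
#10 T1 CAS(6→7) writes; counter now 7
Mismatch at 8.

step = 8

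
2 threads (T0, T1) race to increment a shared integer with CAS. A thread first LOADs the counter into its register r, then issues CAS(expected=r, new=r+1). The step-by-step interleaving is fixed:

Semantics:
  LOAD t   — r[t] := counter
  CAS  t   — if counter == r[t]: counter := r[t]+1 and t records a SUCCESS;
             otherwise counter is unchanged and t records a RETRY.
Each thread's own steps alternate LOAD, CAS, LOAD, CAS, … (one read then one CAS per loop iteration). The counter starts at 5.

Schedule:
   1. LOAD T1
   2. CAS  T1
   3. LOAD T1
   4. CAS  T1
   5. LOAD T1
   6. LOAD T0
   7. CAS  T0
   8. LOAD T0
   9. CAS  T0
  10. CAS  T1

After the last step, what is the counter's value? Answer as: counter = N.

counter = 9

T1 LOAD — after: cnt=5, r=5 — load
T1 CAS — after: cnt=6, r=5 — ok
T1 LOAD — after: cnt=6, r=6 — load
T1 CAS — after: cnt=7, r=6 — ok
T1 LOAD — after: cnt=7, r=7 — load
T0 LOAD — after: cnt=7, r=7 — load
T0 CAS — after: cnt=8, r=7 — ok
T0 LOAD — after: cnt=8, r=8 — load
T0 CAS — after: cnt=9, r=8 — ok
T1 CAS — after: cnt=9, r=7 — retry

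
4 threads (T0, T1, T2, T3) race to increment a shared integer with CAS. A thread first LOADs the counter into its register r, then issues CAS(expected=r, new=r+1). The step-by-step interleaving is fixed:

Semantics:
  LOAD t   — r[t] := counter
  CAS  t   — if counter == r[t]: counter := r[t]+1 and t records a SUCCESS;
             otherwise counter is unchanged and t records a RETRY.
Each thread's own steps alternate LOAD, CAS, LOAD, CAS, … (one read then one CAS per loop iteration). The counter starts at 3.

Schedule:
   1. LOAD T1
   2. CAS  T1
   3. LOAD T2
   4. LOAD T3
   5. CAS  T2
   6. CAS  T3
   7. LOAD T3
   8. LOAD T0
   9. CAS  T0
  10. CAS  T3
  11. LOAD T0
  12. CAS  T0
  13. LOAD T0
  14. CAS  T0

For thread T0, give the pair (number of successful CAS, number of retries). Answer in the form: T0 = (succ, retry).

1. LOAD T1 → mem=3 r[T1]=3 [LOAD]
2. CAS T1 → mem=4 r[T1]=3 [OK]
3. LOAD T2 → mem=4 r[T2]=4 [LOAD]
4. LOAD T3 → mem=4 r[T3]=4 [LOAD]
5. CAS T2 → mem=5 r[T2]=4 [OK]
6. CAS T3 → mem=5 r[T3]=4 [RETRY]
7. LOAD T3 → mem=5 r[T3]=5 [LOAD]
8. LOAD T0 → mem=5 r[T0]=5 [LOAD]
9. CAS T0 → mem=6 r[T0]=5 [OK]
10. CAS T3 → mem=6 r[T3]=5 [RETRY]
11. LOAD T0 → mem=6 r[T0]=6 [LOAD]
12. CAS T0 → mem=7 r[T0]=6 [OK]
13. LOAD T0 → mem=7 r[T0]=7 [LOAD]
14. CAS T0 → mem=8 r[T0]=7 [OK]

T0 = (3, 0)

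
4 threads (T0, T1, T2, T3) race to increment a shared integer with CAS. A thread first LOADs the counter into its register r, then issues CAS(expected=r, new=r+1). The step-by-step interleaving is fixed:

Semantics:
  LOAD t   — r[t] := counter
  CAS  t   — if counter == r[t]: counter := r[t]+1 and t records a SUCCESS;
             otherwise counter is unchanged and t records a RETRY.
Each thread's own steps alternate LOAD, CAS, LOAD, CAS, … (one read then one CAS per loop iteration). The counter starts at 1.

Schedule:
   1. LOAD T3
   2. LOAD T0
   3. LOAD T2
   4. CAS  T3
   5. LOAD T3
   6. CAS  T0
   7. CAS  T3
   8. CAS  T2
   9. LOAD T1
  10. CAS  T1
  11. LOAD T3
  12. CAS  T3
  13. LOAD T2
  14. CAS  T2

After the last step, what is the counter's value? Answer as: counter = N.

T3 LOAD — after: cnt=1, r=1 — load
T0 LOAD — after: cnt=1, r=1 — load
T2 LOAD — after: cnt=1, r=1 — load
T3 CAS — after: cnt=2, r=1 — ok
T3 LOAD — after: cnt=2, r=2 — load
T0 CAS — after: cnt=2, r=1 — retry
T3 CAS — after: cnt=3, r=2 — ok
T2 CAS — after: cnt=3, r=1 — retry
T1 LOAD — after: cnt=3, r=3 — load
T1 CAS — after: cnt=4, r=3 — ok
T3 LOAD — after: cnt=4, r=4 — load
T3 CAS — after: cnt=5, r=4 — ok
T2 LOAD — after: cnt=5, r=5 — load
T2 CAS — after: cnt=6, r=5 — ok

counter = 6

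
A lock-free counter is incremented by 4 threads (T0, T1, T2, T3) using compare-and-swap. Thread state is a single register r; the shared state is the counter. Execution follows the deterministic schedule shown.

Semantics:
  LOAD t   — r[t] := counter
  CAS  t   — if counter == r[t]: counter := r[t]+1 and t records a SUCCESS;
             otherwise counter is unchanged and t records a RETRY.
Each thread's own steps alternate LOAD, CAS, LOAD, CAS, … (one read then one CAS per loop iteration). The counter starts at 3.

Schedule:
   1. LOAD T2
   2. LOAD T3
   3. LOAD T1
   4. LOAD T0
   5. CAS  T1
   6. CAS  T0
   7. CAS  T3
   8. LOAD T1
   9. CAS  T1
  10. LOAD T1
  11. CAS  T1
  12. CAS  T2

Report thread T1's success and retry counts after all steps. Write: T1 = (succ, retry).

1. LOAD T2 → mem=3 r[T2]=3 [LOAD]
2. LOAD T3 → mem=3 r[T3]=3 [LOAD]
3. LOAD T1 → mem=3 r[T1]=3 [LOAD]
4. LOAD T0 → mem=3 r[T0]=3 [LOAD]
5. CAS T1 → mem=4 r[T1]=3 [OK]
6. CAS T0 → mem=4 r[T0]=3 [RETRY]
7. CAS T3 → mem=4 r[T3]=3 [RETRY]
8. LOAD T1 → mem=4 r[T1]=4 [LOAD]
9. CAS T1 → mem=5 r[T1]=4 [OK]
10. LOAD T1 → mem=5 r[T1]=5 [LOAD]
11. CAS T1 → mem=6 r[T1]=5 [OK]
12. CAS T2 → mem=6 r[T2]=3 [RETRY]

T1 = (3, 0)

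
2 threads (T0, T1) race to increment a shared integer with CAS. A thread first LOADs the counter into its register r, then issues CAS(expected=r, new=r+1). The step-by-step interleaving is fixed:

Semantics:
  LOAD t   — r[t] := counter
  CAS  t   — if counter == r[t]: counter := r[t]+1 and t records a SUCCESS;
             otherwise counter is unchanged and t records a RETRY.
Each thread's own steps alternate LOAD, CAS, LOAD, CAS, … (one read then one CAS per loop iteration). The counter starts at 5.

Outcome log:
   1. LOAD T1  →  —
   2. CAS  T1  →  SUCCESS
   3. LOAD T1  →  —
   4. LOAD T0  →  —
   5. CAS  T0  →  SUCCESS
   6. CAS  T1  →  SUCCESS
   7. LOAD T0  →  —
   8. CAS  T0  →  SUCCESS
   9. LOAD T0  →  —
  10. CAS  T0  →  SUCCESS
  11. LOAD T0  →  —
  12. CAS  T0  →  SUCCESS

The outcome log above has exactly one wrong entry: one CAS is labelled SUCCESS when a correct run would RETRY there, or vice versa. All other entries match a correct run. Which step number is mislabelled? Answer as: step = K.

Re-executing:
   1) LOAD T1:  M=5  r_T1=5
   2) CAS  T1:  M=6  r_T1=5 ✓
   3) LOAD T1:  M=6  r_T1=6
   4) LOAD T0:  M=6  r_T0=6
   5) CAS  T0:  M=7  r_T0=6 ✓
   6) CAS  T1:  M=7  r_T1=6 ✗
   7) LOAD T0:  M=7  r_T0=7
   8) CAS  T0:  M=8  r_T0=7 ✓
   9) LOAD T0:  M=8  r_T0=8
  10) CAS  T0:  M=9  r_T0=8 ✓
  11) LOAD T0:  M=9  r_T0=9
  12) CAS  T0:  M=10  r_T0=9 ✓
Log disagrees first at step 6.

step = 6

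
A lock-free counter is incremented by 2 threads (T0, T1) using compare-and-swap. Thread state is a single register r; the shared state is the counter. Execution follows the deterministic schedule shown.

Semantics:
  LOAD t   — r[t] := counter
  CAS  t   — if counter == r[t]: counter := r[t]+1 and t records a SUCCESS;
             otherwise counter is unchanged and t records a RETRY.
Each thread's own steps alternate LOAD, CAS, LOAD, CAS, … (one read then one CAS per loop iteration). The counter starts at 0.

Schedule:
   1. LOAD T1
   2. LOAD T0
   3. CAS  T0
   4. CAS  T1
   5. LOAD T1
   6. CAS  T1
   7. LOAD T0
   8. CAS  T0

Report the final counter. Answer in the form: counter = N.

counter = 3

[1] T1.load  rd  (counter 0, T1.r 0)
[2] T0.load  rd  (counter 0, T0.r 0)
[3] T0.cas  hit  (counter 1, T0.r 0)
[4] T1.cas  miss  (counter 1, T1.r 0)
[5] T1.load  rd  (counter 1, T1.r 1)
[6] T1.cas  hit  (counter 2, T1.r 1)
[7] T0.load  rd  (counter 2, T0.r 2)
[8] T0.cas  hit  (counter 3, T0.r 2)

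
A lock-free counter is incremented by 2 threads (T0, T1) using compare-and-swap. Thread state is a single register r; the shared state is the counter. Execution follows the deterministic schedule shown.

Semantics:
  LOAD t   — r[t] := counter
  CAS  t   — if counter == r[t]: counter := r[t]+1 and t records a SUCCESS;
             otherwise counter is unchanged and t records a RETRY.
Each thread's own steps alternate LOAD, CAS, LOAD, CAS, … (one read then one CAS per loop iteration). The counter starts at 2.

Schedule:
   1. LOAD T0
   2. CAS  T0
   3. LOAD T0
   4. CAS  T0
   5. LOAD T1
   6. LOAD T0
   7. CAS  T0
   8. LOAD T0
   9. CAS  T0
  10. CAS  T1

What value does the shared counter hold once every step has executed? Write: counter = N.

counter = 6

#1 T0 reads 2
#2 T0 CAS(2→3) writes; counter now 3
#3 T0 reads 3
#4 T0 CAS(3→4) writes; counter now 4
#5 T1 reads 4
#6 T0 reads 4
#7 T0 CAS(4→5) writes; counter now 5
#8 T0 reads 5
#9 T0 CAS(5→6) writes; counter now 6
#10 T1 CAS(4→5) fails; counter now 6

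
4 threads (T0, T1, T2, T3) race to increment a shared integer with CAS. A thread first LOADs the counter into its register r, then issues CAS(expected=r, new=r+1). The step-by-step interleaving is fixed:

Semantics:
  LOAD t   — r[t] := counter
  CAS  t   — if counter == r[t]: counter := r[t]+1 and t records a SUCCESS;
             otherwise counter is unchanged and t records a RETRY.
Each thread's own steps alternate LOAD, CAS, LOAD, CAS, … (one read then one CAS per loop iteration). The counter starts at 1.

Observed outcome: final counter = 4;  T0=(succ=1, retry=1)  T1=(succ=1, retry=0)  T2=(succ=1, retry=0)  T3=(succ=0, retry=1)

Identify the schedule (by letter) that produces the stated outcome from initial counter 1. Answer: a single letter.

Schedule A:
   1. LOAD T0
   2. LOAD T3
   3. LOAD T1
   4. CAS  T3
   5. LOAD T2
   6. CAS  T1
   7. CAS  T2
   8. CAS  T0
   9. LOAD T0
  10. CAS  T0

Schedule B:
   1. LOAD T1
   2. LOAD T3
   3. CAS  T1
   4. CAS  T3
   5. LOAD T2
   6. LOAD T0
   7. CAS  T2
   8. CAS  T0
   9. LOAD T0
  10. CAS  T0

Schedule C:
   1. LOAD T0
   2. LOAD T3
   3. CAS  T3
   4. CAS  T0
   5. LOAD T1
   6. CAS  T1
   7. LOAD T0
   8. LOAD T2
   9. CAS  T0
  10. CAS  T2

B

Tracing schedule B:
1. LOAD T1 → mem=1 r[T1]=1 [LOAD]
2. LOAD T3 → mem=1 r[T3]=1 [LOAD]
3. CAS T1 → mem=2 r[T1]=1 [OK]
4. CAS T3 → mem=2 r[T3]=1 [RETRY]
5. LOAD T2 → mem=2 r[T2]=2 [LOAD]
6. LOAD T0 → mem=2 r[T0]=2 [LOAD]
7. CAS T2 → mem=3 r[T2]=2 [OK]
8. CAS T0 → mem=3 r[T0]=2 [RETRY]
9. LOAD T0 → mem=3 r[T0]=3 [LOAD]
10. CAS T0 → mem=4 r[T0]=3 [OK]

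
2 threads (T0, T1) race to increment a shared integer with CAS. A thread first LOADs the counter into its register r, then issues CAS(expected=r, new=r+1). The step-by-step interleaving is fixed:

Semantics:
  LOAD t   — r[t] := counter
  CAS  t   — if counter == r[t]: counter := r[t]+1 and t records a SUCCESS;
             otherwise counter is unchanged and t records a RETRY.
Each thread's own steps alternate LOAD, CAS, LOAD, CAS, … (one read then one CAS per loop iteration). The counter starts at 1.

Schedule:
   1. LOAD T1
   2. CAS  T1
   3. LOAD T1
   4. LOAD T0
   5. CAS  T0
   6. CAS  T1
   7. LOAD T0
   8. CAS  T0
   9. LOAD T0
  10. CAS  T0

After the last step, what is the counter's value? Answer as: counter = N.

counter = 5

T1 LOAD — after: cnt=1, r=1 — load
T1 CAS — after: cnt=2, r=1 — ok
T1 LOAD — after: cnt=2, r=2 — load
T0 LOAD — after: cnt=2, r=2 — load
T0 CAS — after: cnt=3, r=2 — ok
T1 CAS — after: cnt=3, r=2 — retry
T0 LOAD — after: cnt=3, r=3 — load
T0 CAS — after: cnt=4, r=3 — ok
T0 LOAD — after: cnt=4, r=4 — load
T0 CAS — after: cnt=5, r=4 — ok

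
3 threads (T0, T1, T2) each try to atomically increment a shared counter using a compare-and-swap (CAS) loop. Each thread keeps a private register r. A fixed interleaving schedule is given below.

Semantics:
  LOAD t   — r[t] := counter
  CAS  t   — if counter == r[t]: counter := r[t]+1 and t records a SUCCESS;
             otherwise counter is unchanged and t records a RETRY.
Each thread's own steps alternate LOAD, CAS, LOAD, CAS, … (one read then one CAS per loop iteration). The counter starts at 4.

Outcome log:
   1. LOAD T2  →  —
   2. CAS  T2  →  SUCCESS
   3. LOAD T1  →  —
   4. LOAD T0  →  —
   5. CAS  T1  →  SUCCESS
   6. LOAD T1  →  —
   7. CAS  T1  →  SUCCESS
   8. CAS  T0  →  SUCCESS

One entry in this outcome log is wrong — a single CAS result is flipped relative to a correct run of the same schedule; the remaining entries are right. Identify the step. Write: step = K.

step = 8

Correct run:
   1) LOAD T2:  M=4  r_T2=4
   2) CAS  T2:  M=5  r_T2=4 ✓
   3) LOAD T1:  M=5  r_T1=5
   4) LOAD T0:  M=5  r_T0=5
   5) CAS  T1:  M=6  r_T1=5 ✓
   6) LOAD T1:  M=6  r_T1=6
   7) CAS  T1:  M=7  r_T1=6 ✓
   8) CAS  T0:  M=7  r_T0=5 ✗
Log disagrees first at step 8.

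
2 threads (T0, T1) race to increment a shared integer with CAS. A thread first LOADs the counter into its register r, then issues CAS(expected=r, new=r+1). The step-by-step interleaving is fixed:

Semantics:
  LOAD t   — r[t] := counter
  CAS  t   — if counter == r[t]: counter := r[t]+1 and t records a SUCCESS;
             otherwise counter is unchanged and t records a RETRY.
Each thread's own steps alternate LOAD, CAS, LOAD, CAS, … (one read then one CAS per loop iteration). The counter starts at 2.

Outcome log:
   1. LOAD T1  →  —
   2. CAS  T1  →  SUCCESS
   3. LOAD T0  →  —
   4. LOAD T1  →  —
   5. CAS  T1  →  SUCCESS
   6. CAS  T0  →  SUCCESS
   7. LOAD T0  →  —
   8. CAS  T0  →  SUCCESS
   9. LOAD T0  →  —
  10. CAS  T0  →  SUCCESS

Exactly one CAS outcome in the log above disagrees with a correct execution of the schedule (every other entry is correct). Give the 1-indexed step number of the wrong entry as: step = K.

Re-executing:
#1 T1 reads 2
#2 T1 CAS(2→3) writes; counter now 3
#3 T0 reads 3
#4 T1 reads 3
#5 T1 CAS(3→4) writes; counter now 4
#6 T0 CAS(3→4) fails; counter now 4
#7 T0 reads 4
#8 T0 CAS(4→5) writes; counter now 5
#9 T0 reads 5
#10 T0 CAS(5→6) writes; counter now 6
Log disagrees first at step 6.

step = 6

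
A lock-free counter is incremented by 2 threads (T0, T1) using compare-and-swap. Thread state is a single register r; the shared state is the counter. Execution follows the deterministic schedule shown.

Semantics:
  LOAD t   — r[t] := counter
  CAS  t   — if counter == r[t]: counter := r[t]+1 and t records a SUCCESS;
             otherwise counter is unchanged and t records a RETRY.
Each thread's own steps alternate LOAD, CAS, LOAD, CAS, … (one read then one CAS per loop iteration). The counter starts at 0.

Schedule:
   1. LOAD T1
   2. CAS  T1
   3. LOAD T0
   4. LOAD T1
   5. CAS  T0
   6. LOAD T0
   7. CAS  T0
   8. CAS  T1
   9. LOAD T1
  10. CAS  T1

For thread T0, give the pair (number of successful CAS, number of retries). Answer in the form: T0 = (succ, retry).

T0 = (2, 0)

[1] T1.load  rd  (counter 0, T1.r 0)
[2] T1.cas  hit  (counter 1, T1.r 0)
[3] T0.load  rd  (counter 1, T0.r 1)
[4] T1.load  rd  (counter 1, T1.r 1)
[5] T0.cas  hit  (counter 2, T0.r 1)
[6] T0.load  rd  (counter 2, T0.r 2)
[7] T0.cas  hit  (counter 3, T0.r 2)
[8] T1.cas  miss  (counter 3, T1.r 1)
[9] T1.load  rd  (counter 3, T1.r 3)
[10] T1.cas  hit  (counter 4, T1.r 3)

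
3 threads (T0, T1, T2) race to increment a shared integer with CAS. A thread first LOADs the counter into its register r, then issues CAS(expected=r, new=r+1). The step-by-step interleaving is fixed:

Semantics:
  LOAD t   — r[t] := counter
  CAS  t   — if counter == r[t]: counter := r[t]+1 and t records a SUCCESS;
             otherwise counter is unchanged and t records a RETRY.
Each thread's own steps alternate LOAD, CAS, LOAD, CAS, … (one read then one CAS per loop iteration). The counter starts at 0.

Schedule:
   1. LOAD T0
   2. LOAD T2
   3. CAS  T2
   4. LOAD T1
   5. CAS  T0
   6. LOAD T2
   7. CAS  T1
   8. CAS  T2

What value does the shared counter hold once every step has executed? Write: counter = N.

step 1: T0 LOAD ⇒ load; ctr=0 reg=0
step 2: T2 LOAD ⇒ load; ctr=0 reg=0
step 3: T2 CAS ⇒ ok; ctr=1 reg=0
step 4: T1 LOAD ⇒ load; ctr=1 reg=1
step 5: T0 CAS ⇒ retry; ctr=1 reg=0
step 6: T2 LOAD ⇒ load; ctr=1 reg=1
step 7: T1 CAS ⇒ ok; ctr=2 reg=1
step 8: T2 CAS ⇒ retry; ctr=2 reg=1

counter = 2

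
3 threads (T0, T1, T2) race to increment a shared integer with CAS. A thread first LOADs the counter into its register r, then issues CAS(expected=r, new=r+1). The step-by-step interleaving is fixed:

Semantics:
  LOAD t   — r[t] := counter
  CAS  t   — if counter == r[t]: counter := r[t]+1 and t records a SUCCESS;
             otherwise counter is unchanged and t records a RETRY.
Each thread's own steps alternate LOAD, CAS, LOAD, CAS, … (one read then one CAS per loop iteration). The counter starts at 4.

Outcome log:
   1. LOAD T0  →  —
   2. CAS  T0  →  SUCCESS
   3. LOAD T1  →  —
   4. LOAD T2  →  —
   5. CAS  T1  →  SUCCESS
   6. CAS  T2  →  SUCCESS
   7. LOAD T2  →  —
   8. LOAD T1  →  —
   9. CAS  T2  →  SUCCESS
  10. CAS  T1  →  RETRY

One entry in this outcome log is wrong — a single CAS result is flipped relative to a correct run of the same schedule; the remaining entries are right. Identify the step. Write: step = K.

step = 6

Re-executing:
[1] T0.load  rd  (counter 4, T0.r 4)
[2] T0.cas  hit  (counter 5, T0.r 4)
[3] T1.load  rd  (counter 5, T1.r 5)
[4] T2.load  rd  (counter 5, T2.r 5)
[5] T1.cas  hit  (counter 6, T1.r 5)
[6] T2.cas  miss  (counter 6, T2.r 5)
[7] T2.load  rd  (counter 6, T2.r 6)
[8] T1.load  rd  (counter 6, T1.r 6)
[9] T2.cas  hit  (counter 7, T2.r 6)
[10] T1.cas  miss  (counter 7, T1.r 6)
Flip is step 6.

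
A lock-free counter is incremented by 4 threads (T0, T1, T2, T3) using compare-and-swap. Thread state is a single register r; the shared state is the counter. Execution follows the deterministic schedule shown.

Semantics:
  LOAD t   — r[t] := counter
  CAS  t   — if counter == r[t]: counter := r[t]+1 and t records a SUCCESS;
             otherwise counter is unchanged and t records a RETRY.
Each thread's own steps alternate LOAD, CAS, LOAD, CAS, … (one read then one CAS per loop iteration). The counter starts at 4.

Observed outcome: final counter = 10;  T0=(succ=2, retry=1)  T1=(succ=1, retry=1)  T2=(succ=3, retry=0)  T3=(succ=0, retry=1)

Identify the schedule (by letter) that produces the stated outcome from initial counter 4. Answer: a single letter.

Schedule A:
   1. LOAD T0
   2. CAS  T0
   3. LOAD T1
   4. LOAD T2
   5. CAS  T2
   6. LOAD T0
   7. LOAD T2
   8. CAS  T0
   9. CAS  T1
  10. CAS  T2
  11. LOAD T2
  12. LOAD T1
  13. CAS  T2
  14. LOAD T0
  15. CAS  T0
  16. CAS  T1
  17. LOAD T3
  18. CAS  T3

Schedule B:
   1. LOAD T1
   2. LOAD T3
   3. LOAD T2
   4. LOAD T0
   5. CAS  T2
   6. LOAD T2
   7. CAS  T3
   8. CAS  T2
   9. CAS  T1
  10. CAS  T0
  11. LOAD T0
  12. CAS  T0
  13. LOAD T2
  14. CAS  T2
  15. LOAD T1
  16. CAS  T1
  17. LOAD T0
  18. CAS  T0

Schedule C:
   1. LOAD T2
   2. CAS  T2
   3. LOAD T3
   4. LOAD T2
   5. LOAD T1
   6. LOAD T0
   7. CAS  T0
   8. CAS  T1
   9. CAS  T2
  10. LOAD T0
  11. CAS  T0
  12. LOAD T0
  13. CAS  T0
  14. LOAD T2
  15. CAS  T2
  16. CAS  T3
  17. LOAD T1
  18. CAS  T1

Tracing schedule B:
T1 LOAD — after: cnt=4, r=4 — load
T3 LOAD — after: cnt=4, r=4 — load
T2 LOAD — after: cnt=4, r=4 — load
T0 LOAD — after: cnt=4, r=4 — load
T2 CAS — after: cnt=5, r=4 — ok
T2 LOAD — after: cnt=5, r=5 — load
T3 CAS — after: cnt=5, r=4 — retry
T2 CAS — after: cnt=6, r=5 — ok
T1 CAS — after: cnt=6, r=4 — retry
T0 CAS — after: cnt=6, r=4 — retry
T0 LOAD — after: cnt=6, r=6 — load
T0 CAS — after: cnt=7, r=6 — ok
T2 LOAD — after: cnt=7, r=7 — load
T2 CAS — after: cnt=8, r=7 — ok
T1 LOAD — after: cnt=8, r=8 — load
T1 CAS — after: cnt=9, r=8 — ok
T0 LOAD — after: cnt=9, r=9 — load
T0 CAS — after: cnt=10, r=9 — ok

B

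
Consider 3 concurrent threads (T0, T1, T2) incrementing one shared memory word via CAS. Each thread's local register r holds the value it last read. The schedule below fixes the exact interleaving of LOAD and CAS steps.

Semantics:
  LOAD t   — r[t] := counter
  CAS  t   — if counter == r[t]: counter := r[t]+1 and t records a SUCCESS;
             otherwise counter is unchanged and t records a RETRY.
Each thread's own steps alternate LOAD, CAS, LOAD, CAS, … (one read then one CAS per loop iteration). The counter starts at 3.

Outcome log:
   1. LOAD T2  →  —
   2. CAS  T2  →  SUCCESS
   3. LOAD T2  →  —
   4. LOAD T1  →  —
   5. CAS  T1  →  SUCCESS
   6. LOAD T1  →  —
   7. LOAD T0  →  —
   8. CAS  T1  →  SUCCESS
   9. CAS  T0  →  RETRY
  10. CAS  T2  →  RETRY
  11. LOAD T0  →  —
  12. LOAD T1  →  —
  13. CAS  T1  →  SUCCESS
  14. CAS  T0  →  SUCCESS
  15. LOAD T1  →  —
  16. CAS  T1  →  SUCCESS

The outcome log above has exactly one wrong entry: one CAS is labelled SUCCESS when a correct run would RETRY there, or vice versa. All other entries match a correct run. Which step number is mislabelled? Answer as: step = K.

step = 14

Correct run:
   1) LOAD T2:  M=3  r_T2=3
   2) CAS  T2:  M=4  r_T2=3 ✓
   3) LOAD T2:  M=4  r_T2=4
   4) LOAD T1:  M=4  r_T1=4
   5) CAS  T1:  M=5  r_T1=4 ✓
   6) LOAD T1:  M=5  r_T1=5
   7) LOAD T0:  M=5  r_T0=5
   8) CAS  T1:  M=6  r_T1=5 ✓
   9) CAS  T0:  M=6  r_T0=5 ✗
  10) CAS  T2:  M=6  r_T2=4 ✗
  11) LOAD T0:  M=6  r_T0=6
  12) LOAD T1:  M=6  r_T1=6
  13) CAS  T1:  M=7  r_T1=6 ✓
  14) CAS  T0:  M=7  r_T0=6 ✗
  15) LOAD T1:  M=7  r_T1=7
  16) CAS  T1:  M=8  r_T1=7 ✓
Mismatch at 14.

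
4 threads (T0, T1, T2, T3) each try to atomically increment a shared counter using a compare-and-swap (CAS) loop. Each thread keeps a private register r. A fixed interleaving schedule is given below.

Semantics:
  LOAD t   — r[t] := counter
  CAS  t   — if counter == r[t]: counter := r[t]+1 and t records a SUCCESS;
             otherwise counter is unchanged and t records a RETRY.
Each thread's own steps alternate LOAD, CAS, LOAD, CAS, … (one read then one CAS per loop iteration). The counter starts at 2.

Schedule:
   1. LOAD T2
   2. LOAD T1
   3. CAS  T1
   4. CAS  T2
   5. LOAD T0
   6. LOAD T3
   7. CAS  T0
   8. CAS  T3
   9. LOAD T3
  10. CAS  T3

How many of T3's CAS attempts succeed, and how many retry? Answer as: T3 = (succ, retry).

T3 = (1, 1)

#1 T2 reads 2
#2 T1 reads 2
#3 T1 CAS(2→3) writes; counter now 3
#4 T2 CAS(2→3) fails; counter now 3
#5 T0 reads 3
#6 T3 reads 3
#7 T0 CAS(3→4) writes; counter now 4
#8 T3 CAS(3→4) fails; counter now 4
#9 T3 reads 4
#10 T3 CAS(4→5) writes; counter now 5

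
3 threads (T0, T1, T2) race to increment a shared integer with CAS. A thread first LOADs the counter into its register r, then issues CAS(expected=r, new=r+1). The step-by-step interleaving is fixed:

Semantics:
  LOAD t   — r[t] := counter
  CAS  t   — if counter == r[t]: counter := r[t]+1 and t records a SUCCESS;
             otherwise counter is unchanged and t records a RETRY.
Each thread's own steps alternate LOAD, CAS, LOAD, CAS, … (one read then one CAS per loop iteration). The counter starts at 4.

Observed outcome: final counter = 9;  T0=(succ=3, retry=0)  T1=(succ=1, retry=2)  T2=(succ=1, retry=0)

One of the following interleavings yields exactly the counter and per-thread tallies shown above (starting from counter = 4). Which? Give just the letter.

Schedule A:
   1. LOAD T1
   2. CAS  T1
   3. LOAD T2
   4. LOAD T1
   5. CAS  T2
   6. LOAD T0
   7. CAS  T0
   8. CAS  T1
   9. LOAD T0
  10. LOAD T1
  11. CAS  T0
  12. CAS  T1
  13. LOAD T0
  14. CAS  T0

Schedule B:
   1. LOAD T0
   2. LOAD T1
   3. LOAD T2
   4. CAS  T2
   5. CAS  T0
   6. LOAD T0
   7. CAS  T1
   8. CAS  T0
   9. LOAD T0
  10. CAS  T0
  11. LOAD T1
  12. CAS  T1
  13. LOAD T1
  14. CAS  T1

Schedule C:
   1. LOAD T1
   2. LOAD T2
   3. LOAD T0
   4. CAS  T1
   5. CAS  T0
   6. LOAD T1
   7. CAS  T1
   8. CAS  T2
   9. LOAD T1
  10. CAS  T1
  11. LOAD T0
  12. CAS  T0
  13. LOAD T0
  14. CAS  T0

A

Run A:
step 1: T1 LOAD ⇒ load; ctr=4 reg=4
step 2: T1 CAS ⇒ ok; ctr=5 reg=4
step 3: T2 LOAD ⇒ load; ctr=5 reg=5
step 4: T1 LOAD ⇒ load; ctr=5 reg=5
step 5: T2 CAS ⇒ ok; ctr=6 reg=5
step 6: T0 LOAD ⇒ load; ctr=6 reg=6
step 7: T0 CAS ⇒ ok; ctr=7 reg=6
step 8: T1 CAS ⇒ retry; ctr=7 reg=5
step 9: T0 LOAD ⇒ load; ctr=7 reg=7
step 10: T1 LOAD ⇒ load; ctr=7 reg=7
step 11: T0 CAS ⇒ ok; ctr=8 reg=7
step 12: T1 CAS ⇒ retry; ctr=8 reg=7
step 13: T0 LOAD ⇒ load; ctr=8 reg=8
step 14: T0 CAS ⇒ ok; ctr=9 reg=8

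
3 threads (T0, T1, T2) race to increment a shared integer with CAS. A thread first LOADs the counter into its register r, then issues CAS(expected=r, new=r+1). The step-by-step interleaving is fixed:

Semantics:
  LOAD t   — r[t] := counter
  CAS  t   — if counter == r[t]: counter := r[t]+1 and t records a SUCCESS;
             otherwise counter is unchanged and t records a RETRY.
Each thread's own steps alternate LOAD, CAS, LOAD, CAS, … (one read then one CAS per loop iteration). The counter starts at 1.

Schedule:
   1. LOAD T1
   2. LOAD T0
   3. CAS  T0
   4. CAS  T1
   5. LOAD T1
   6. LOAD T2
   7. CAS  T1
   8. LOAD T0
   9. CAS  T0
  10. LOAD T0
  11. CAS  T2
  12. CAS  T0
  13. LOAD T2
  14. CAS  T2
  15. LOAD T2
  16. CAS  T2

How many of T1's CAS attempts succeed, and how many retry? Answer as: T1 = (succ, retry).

T1 LOAD — after: cnt=1, r=1 — load
T0 LOAD — after: cnt=1, r=1 — load
T0 CAS — after: cnt=2, r=1 — ok
T1 CAS — after: cnt=2, r=1 — retry
T1 LOAD — after: cnt=2, r=2 — load
T2 LOAD — after: cnt=2, r=2 — load
T1 CAS — after: cnt=3, r=2 — ok
T0 LOAD — after: cnt=3, r=3 — load
T0 CAS — after: cnt=4, r=3 — ok
T0 LOAD — after: cnt=4, r=4 — load
T2 CAS — after: cnt=4, r=2 — retry
T0 CAS — after: cnt=5, r=4 — ok
T2 LOAD — after: cnt=5, r=5 — load
T2 CAS — after: cnt=6, r=5 — ok
T2 LOAD — after: cnt=6, r=6 — load
T2 CAS — after: cnt=7, r=6 — ok

T1 = (1, 1)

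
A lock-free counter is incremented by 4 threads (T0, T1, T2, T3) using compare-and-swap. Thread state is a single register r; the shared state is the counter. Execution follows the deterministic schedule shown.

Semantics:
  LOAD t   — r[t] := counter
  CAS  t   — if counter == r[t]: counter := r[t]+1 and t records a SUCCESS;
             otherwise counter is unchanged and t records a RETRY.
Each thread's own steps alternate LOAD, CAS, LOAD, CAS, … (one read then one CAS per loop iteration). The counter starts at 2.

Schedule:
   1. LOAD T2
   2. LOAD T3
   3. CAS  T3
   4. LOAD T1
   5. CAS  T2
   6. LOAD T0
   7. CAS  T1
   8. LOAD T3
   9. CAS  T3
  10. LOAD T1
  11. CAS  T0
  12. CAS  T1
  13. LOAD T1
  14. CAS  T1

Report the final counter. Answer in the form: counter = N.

counter = 7

   1) LOAD T2:  M=2  r_T2=2
   2) LOAD T3:  M=2  r_T3=2
   3) CAS  T3:  M=3  r_T3=2 ✓
   4) LOAD T1:  M=3  r_T1=3
   5) CAS  T2:  M=3  r_T2=2 ✗
   6) LOAD T0:  M=3  r_T0=3
   7) CAS  T1:  M=4  r_T1=3 ✓
   8) LOAD T3:  M=4  r_T3=4
   9) CAS  T3:  M=5  r_T3=4 ✓
  10) LOAD T1:  M=5  r_T1=5
  11) CAS  T0:  M=5  r_T0=3 ✗
  12) CAS  T1:  M=6  r_T1=5 ✓
  13) LOAD T1:  M=6  r_T1=6
  14) CAS  T1:  M=7  r_T1=6 ✓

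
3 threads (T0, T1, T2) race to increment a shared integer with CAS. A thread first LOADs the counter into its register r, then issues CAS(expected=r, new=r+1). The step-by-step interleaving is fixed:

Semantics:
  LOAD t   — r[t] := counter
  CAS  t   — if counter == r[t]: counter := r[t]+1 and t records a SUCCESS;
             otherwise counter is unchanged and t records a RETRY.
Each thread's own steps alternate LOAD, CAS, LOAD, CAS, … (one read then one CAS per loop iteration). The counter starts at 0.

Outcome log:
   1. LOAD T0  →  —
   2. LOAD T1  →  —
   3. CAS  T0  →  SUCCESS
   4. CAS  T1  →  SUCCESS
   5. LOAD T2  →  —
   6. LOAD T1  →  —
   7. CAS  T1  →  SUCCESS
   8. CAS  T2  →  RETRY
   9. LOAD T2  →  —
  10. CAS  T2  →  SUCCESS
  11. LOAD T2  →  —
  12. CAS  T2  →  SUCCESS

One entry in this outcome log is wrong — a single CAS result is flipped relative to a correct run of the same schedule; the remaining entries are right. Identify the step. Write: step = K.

step = 4

Reference trace:
step 1: T0 LOAD ⇒ load; ctr=0 reg=0
step 2: T1 LOAD ⇒ load; ctr=0 reg=0
step 3: T0 CAS ⇒ ok; ctr=1 reg=0
step 4: T1 CAS ⇒ retry; ctr=1 reg=0
step 5: T2 LOAD ⇒ load; ctr=1 reg=1
step 6: T1 LOAD ⇒ load; ctr=1 reg=1
step 7: T1 CAS ⇒ ok; ctr=2 reg=1
step 8: T2 CAS ⇒ retry; ctr=2 reg=1
step 9: T2 LOAD ⇒ load; ctr=2 reg=2
step 10: T2 CAS ⇒ ok; ctr=3 reg=2
step 11: T2 LOAD ⇒ load; ctr=3 reg=3
step 12: T2 CAS ⇒ ok; ctr=4 reg=3
Log disagrees first at step 4.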